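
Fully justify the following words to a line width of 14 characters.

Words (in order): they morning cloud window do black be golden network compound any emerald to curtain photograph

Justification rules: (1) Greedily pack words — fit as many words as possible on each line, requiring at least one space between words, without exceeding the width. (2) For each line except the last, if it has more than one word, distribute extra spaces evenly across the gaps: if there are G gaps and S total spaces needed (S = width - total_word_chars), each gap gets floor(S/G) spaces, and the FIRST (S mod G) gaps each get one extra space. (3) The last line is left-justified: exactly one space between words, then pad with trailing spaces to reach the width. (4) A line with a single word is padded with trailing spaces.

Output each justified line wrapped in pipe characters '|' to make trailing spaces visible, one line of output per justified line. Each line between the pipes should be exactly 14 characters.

Answer: |they   morning|
|cloud   window|
|do   black  be|
|golden network|
|compound   any|
|emerald     to|
|curtain       |
|photograph    |

Derivation:
Line 1: ['they', 'morning'] (min_width=12, slack=2)
Line 2: ['cloud', 'window'] (min_width=12, slack=2)
Line 3: ['do', 'black', 'be'] (min_width=11, slack=3)
Line 4: ['golden', 'network'] (min_width=14, slack=0)
Line 5: ['compound', 'any'] (min_width=12, slack=2)
Line 6: ['emerald', 'to'] (min_width=10, slack=4)
Line 7: ['curtain'] (min_width=7, slack=7)
Line 8: ['photograph'] (min_width=10, slack=4)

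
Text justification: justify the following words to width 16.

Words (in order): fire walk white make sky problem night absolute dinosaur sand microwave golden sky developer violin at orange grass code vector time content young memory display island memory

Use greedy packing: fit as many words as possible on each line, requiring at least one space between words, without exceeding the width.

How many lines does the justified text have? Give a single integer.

Line 1: ['fire', 'walk', 'white'] (min_width=15, slack=1)
Line 2: ['make', 'sky', 'problem'] (min_width=16, slack=0)
Line 3: ['night', 'absolute'] (min_width=14, slack=2)
Line 4: ['dinosaur', 'sand'] (min_width=13, slack=3)
Line 5: ['microwave', 'golden'] (min_width=16, slack=0)
Line 6: ['sky', 'developer'] (min_width=13, slack=3)
Line 7: ['violin', 'at', 'orange'] (min_width=16, slack=0)
Line 8: ['grass', 'code'] (min_width=10, slack=6)
Line 9: ['vector', 'time'] (min_width=11, slack=5)
Line 10: ['content', 'young'] (min_width=13, slack=3)
Line 11: ['memory', 'display'] (min_width=14, slack=2)
Line 12: ['island', 'memory'] (min_width=13, slack=3)
Total lines: 12

Answer: 12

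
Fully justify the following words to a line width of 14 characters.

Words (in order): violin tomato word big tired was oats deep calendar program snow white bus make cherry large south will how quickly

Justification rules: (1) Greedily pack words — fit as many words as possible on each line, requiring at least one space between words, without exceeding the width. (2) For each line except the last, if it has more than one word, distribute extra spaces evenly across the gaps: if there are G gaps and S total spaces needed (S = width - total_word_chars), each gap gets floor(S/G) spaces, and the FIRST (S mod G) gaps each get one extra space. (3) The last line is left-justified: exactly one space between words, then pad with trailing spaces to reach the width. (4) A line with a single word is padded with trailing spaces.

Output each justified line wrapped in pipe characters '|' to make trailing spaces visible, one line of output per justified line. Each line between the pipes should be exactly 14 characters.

Line 1: ['violin', 'tomato'] (min_width=13, slack=1)
Line 2: ['word', 'big', 'tired'] (min_width=14, slack=0)
Line 3: ['was', 'oats', 'deep'] (min_width=13, slack=1)
Line 4: ['calendar'] (min_width=8, slack=6)
Line 5: ['program', 'snow'] (min_width=12, slack=2)
Line 6: ['white', 'bus', 'make'] (min_width=14, slack=0)
Line 7: ['cherry', 'large'] (min_width=12, slack=2)
Line 8: ['south', 'will', 'how'] (min_width=14, slack=0)
Line 9: ['quickly'] (min_width=7, slack=7)

Answer: |violin  tomato|
|word big tired|
|was  oats deep|
|calendar      |
|program   snow|
|white bus make|
|cherry   large|
|south will how|
|quickly       |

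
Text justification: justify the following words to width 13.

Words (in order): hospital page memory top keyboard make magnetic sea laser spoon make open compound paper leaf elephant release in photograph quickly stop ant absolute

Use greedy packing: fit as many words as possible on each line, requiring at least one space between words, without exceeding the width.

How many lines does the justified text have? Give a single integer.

Answer: 13

Derivation:
Line 1: ['hospital', 'page'] (min_width=13, slack=0)
Line 2: ['memory', 'top'] (min_width=10, slack=3)
Line 3: ['keyboard', 'make'] (min_width=13, slack=0)
Line 4: ['magnetic', 'sea'] (min_width=12, slack=1)
Line 5: ['laser', 'spoon'] (min_width=11, slack=2)
Line 6: ['make', 'open'] (min_width=9, slack=4)
Line 7: ['compound'] (min_width=8, slack=5)
Line 8: ['paper', 'leaf'] (min_width=10, slack=3)
Line 9: ['elephant'] (min_width=8, slack=5)
Line 10: ['release', 'in'] (min_width=10, slack=3)
Line 11: ['photograph'] (min_width=10, slack=3)
Line 12: ['quickly', 'stop'] (min_width=12, slack=1)
Line 13: ['ant', 'absolute'] (min_width=12, slack=1)
Total lines: 13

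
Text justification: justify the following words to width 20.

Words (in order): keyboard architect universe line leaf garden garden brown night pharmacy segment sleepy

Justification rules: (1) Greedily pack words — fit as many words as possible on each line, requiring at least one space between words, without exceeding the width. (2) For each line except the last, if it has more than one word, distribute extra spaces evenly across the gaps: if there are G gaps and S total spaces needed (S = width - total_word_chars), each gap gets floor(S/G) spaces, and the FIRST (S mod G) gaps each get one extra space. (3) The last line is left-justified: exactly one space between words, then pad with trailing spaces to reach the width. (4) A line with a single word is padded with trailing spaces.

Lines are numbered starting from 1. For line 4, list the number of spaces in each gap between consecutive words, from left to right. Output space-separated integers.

Line 1: ['keyboard', 'architect'] (min_width=18, slack=2)
Line 2: ['universe', 'line', 'leaf'] (min_width=18, slack=2)
Line 3: ['garden', 'garden', 'brown'] (min_width=19, slack=1)
Line 4: ['night', 'pharmacy'] (min_width=14, slack=6)
Line 5: ['segment', 'sleepy'] (min_width=14, slack=6)

Answer: 7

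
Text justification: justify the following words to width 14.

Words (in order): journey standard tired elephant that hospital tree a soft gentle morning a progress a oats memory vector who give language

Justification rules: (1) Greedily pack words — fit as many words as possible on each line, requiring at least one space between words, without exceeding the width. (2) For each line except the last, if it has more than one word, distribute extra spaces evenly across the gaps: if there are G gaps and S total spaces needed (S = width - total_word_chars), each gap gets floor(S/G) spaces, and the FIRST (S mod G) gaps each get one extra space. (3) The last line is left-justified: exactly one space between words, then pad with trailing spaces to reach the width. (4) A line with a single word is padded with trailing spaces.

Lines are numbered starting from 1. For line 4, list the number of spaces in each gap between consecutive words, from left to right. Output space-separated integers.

Answer: 2

Derivation:
Line 1: ['journey'] (min_width=7, slack=7)
Line 2: ['standard', 'tired'] (min_width=14, slack=0)
Line 3: ['elephant', 'that'] (min_width=13, slack=1)
Line 4: ['hospital', 'tree'] (min_width=13, slack=1)
Line 5: ['a', 'soft', 'gentle'] (min_width=13, slack=1)
Line 6: ['morning', 'a'] (min_width=9, slack=5)
Line 7: ['progress', 'a'] (min_width=10, slack=4)
Line 8: ['oats', 'memory'] (min_width=11, slack=3)
Line 9: ['vector', 'who'] (min_width=10, slack=4)
Line 10: ['give', 'language'] (min_width=13, slack=1)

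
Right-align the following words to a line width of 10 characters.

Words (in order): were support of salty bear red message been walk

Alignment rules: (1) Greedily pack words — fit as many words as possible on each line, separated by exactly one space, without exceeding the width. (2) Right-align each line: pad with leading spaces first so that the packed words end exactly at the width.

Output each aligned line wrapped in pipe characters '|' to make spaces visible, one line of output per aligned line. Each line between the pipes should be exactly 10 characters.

Answer: |      were|
|support of|
|salty bear|
|       red|
|   message|
| been walk|

Derivation:
Line 1: ['were'] (min_width=4, slack=6)
Line 2: ['support', 'of'] (min_width=10, slack=0)
Line 3: ['salty', 'bear'] (min_width=10, slack=0)
Line 4: ['red'] (min_width=3, slack=7)
Line 5: ['message'] (min_width=7, slack=3)
Line 6: ['been', 'walk'] (min_width=9, slack=1)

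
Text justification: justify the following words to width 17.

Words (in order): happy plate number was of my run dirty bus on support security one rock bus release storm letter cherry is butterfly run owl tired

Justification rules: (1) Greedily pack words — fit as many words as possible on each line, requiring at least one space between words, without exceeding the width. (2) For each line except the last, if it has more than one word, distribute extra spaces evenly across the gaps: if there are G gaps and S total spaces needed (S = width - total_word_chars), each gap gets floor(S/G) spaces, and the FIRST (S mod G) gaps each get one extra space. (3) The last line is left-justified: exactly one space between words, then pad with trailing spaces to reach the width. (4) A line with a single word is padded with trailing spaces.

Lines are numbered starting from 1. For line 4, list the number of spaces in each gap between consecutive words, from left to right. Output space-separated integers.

Answer: 2

Derivation:
Line 1: ['happy', 'plate'] (min_width=11, slack=6)
Line 2: ['number', 'was', 'of', 'my'] (min_width=16, slack=1)
Line 3: ['run', 'dirty', 'bus', 'on'] (min_width=16, slack=1)
Line 4: ['support', 'security'] (min_width=16, slack=1)
Line 5: ['one', 'rock', 'bus'] (min_width=12, slack=5)
Line 6: ['release', 'storm'] (min_width=13, slack=4)
Line 7: ['letter', 'cherry', 'is'] (min_width=16, slack=1)
Line 8: ['butterfly', 'run', 'owl'] (min_width=17, slack=0)
Line 9: ['tired'] (min_width=5, slack=12)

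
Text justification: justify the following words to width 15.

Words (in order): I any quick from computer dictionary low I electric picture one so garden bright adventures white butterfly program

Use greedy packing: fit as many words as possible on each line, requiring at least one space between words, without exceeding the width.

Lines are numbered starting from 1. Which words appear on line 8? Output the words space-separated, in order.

Line 1: ['I', 'any', 'quick'] (min_width=11, slack=4)
Line 2: ['from', 'computer'] (min_width=13, slack=2)
Line 3: ['dictionary', 'low'] (min_width=14, slack=1)
Line 4: ['I', 'electric'] (min_width=10, slack=5)
Line 5: ['picture', 'one', 'so'] (min_width=14, slack=1)
Line 6: ['garden', 'bright'] (min_width=13, slack=2)
Line 7: ['adventures'] (min_width=10, slack=5)
Line 8: ['white', 'butterfly'] (min_width=15, slack=0)
Line 9: ['program'] (min_width=7, slack=8)

Answer: white butterfly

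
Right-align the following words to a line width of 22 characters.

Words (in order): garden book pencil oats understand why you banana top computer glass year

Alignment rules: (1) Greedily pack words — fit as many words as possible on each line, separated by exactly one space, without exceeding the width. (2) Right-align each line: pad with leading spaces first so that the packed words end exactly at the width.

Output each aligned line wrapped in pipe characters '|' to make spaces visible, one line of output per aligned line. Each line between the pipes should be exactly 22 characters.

Answer: |    garden book pencil|
|   oats understand why|
|        you banana top|
|   computer glass year|

Derivation:
Line 1: ['garden', 'book', 'pencil'] (min_width=18, slack=4)
Line 2: ['oats', 'understand', 'why'] (min_width=19, slack=3)
Line 3: ['you', 'banana', 'top'] (min_width=14, slack=8)
Line 4: ['computer', 'glass', 'year'] (min_width=19, slack=3)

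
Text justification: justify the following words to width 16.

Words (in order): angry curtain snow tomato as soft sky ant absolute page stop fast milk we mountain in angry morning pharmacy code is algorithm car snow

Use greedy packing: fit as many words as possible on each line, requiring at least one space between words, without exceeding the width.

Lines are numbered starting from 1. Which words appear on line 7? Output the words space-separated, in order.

Answer: angry morning

Derivation:
Line 1: ['angry', 'curtain'] (min_width=13, slack=3)
Line 2: ['snow', 'tomato', 'as'] (min_width=14, slack=2)
Line 3: ['soft', 'sky', 'ant'] (min_width=12, slack=4)
Line 4: ['absolute', 'page'] (min_width=13, slack=3)
Line 5: ['stop', 'fast', 'milk'] (min_width=14, slack=2)
Line 6: ['we', 'mountain', 'in'] (min_width=14, slack=2)
Line 7: ['angry', 'morning'] (min_width=13, slack=3)
Line 8: ['pharmacy', 'code', 'is'] (min_width=16, slack=0)
Line 9: ['algorithm', 'car'] (min_width=13, slack=3)
Line 10: ['snow'] (min_width=4, slack=12)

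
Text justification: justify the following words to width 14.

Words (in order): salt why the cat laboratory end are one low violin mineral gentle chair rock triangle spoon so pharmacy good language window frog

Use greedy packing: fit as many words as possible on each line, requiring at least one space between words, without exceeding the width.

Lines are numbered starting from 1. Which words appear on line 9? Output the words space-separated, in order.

Answer: good language

Derivation:
Line 1: ['salt', 'why', 'the'] (min_width=12, slack=2)
Line 2: ['cat', 'laboratory'] (min_width=14, slack=0)
Line 3: ['end', 'are', 'one'] (min_width=11, slack=3)
Line 4: ['low', 'violin'] (min_width=10, slack=4)
Line 5: ['mineral', 'gentle'] (min_width=14, slack=0)
Line 6: ['chair', 'rock'] (min_width=10, slack=4)
Line 7: ['triangle', 'spoon'] (min_width=14, slack=0)
Line 8: ['so', 'pharmacy'] (min_width=11, slack=3)
Line 9: ['good', 'language'] (min_width=13, slack=1)
Line 10: ['window', 'frog'] (min_width=11, slack=3)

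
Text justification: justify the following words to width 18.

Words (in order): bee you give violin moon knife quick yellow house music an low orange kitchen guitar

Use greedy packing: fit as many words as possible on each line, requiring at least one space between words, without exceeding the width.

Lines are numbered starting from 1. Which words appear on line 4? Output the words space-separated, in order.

Answer: music an low

Derivation:
Line 1: ['bee', 'you', 'give'] (min_width=12, slack=6)
Line 2: ['violin', 'moon', 'knife'] (min_width=17, slack=1)
Line 3: ['quick', 'yellow', 'house'] (min_width=18, slack=0)
Line 4: ['music', 'an', 'low'] (min_width=12, slack=6)
Line 5: ['orange', 'kitchen'] (min_width=14, slack=4)
Line 6: ['guitar'] (min_width=6, slack=12)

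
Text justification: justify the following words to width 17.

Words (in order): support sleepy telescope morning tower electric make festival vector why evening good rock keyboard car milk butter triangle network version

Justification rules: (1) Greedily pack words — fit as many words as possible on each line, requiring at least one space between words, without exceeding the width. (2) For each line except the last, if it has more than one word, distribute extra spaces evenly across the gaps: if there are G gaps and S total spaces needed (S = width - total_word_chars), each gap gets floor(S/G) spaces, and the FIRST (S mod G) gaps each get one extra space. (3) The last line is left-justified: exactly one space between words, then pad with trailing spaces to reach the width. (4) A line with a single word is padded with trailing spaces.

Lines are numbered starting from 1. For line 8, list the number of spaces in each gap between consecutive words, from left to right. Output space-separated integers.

Line 1: ['support', 'sleepy'] (min_width=14, slack=3)
Line 2: ['telescope', 'morning'] (min_width=17, slack=0)
Line 3: ['tower', 'electric'] (min_width=14, slack=3)
Line 4: ['make', 'festival'] (min_width=13, slack=4)
Line 5: ['vector', 'why'] (min_width=10, slack=7)
Line 6: ['evening', 'good', 'rock'] (min_width=17, slack=0)
Line 7: ['keyboard', 'car', 'milk'] (min_width=17, slack=0)
Line 8: ['butter', 'triangle'] (min_width=15, slack=2)
Line 9: ['network', 'version'] (min_width=15, slack=2)

Answer: 3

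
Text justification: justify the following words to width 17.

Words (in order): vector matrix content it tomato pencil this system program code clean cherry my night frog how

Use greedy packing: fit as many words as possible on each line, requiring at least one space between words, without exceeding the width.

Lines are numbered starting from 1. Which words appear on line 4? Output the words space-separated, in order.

Answer: system program

Derivation:
Line 1: ['vector', 'matrix'] (min_width=13, slack=4)
Line 2: ['content', 'it', 'tomato'] (min_width=17, slack=0)
Line 3: ['pencil', 'this'] (min_width=11, slack=6)
Line 4: ['system', 'program'] (min_width=14, slack=3)
Line 5: ['code', 'clean', 'cherry'] (min_width=17, slack=0)
Line 6: ['my', 'night', 'frog', 'how'] (min_width=17, slack=0)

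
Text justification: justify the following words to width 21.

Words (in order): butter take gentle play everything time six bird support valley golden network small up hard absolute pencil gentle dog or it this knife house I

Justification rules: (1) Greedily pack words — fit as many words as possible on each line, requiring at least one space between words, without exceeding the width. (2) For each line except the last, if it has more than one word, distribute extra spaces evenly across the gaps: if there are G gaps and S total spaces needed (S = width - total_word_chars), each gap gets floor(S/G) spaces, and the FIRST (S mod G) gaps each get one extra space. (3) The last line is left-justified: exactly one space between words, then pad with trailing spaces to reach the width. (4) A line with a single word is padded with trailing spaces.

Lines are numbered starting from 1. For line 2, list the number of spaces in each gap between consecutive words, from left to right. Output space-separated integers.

Answer: 2 1

Derivation:
Line 1: ['butter', 'take', 'gentle'] (min_width=18, slack=3)
Line 2: ['play', 'everything', 'time'] (min_width=20, slack=1)
Line 3: ['six', 'bird', 'support'] (min_width=16, slack=5)
Line 4: ['valley', 'golden', 'network'] (min_width=21, slack=0)
Line 5: ['small', 'up', 'hard'] (min_width=13, slack=8)
Line 6: ['absolute', 'pencil'] (min_width=15, slack=6)
Line 7: ['gentle', 'dog', 'or', 'it', 'this'] (min_width=21, slack=0)
Line 8: ['knife', 'house', 'I'] (min_width=13, slack=8)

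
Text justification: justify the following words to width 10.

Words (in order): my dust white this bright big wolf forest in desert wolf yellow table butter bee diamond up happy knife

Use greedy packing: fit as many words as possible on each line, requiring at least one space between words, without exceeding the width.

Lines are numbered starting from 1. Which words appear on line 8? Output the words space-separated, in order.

Answer: yellow

Derivation:
Line 1: ['my', 'dust'] (min_width=7, slack=3)
Line 2: ['white', 'this'] (min_width=10, slack=0)
Line 3: ['bright', 'big'] (min_width=10, slack=0)
Line 4: ['wolf'] (min_width=4, slack=6)
Line 5: ['forest', 'in'] (min_width=9, slack=1)
Line 6: ['desert'] (min_width=6, slack=4)
Line 7: ['wolf'] (min_width=4, slack=6)
Line 8: ['yellow'] (min_width=6, slack=4)
Line 9: ['table'] (min_width=5, slack=5)
Line 10: ['butter', 'bee'] (min_width=10, slack=0)
Line 11: ['diamond', 'up'] (min_width=10, slack=0)
Line 12: ['happy'] (min_width=5, slack=5)
Line 13: ['knife'] (min_width=5, slack=5)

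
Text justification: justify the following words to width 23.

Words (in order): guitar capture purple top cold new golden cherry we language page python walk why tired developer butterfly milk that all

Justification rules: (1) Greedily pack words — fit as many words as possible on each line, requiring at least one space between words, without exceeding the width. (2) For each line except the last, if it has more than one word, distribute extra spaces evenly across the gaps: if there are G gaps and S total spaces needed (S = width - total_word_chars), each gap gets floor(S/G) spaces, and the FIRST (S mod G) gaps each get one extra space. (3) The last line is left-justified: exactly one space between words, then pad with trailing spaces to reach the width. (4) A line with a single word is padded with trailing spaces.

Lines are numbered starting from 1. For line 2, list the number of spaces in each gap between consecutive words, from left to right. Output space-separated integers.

Line 1: ['guitar', 'capture', 'purple'] (min_width=21, slack=2)
Line 2: ['top', 'cold', 'new', 'golden'] (min_width=19, slack=4)
Line 3: ['cherry', 'we', 'language', 'page'] (min_width=23, slack=0)
Line 4: ['python', 'walk', 'why', 'tired'] (min_width=21, slack=2)
Line 5: ['developer', 'butterfly'] (min_width=19, slack=4)
Line 6: ['milk', 'that', 'all'] (min_width=13, slack=10)

Answer: 3 2 2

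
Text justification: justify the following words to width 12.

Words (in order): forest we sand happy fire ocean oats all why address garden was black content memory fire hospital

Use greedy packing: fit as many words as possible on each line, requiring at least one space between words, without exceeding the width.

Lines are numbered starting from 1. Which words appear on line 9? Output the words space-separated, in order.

Answer: memory fire

Derivation:
Line 1: ['forest', 'we'] (min_width=9, slack=3)
Line 2: ['sand', 'happy'] (min_width=10, slack=2)
Line 3: ['fire', 'ocean'] (min_width=10, slack=2)
Line 4: ['oats', 'all', 'why'] (min_width=12, slack=0)
Line 5: ['address'] (min_width=7, slack=5)
Line 6: ['garden', 'was'] (min_width=10, slack=2)
Line 7: ['black'] (min_width=5, slack=7)
Line 8: ['content'] (min_width=7, slack=5)
Line 9: ['memory', 'fire'] (min_width=11, slack=1)
Line 10: ['hospital'] (min_width=8, slack=4)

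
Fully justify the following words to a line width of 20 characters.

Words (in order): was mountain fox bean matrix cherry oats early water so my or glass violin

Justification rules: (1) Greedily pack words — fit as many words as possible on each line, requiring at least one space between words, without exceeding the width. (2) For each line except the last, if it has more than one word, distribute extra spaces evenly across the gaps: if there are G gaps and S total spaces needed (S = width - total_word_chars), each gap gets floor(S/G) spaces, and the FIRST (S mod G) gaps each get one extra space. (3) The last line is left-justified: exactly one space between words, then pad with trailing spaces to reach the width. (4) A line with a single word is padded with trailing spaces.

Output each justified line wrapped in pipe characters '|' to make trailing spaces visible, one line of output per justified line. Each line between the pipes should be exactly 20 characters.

Line 1: ['was', 'mountain', 'fox'] (min_width=16, slack=4)
Line 2: ['bean', 'matrix', 'cherry'] (min_width=18, slack=2)
Line 3: ['oats', 'early', 'water', 'so'] (min_width=19, slack=1)
Line 4: ['my', 'or', 'glass', 'violin'] (min_width=18, slack=2)

Answer: |was   mountain   fox|
|bean  matrix  cherry|
|oats  early water so|
|my or glass violin  |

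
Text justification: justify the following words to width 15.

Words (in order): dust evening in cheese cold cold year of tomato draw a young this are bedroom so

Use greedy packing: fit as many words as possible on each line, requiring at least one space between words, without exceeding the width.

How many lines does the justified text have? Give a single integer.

Answer: 6

Derivation:
Line 1: ['dust', 'evening', 'in'] (min_width=15, slack=0)
Line 2: ['cheese', 'cold'] (min_width=11, slack=4)
Line 3: ['cold', 'year', 'of'] (min_width=12, slack=3)
Line 4: ['tomato', 'draw', 'a'] (min_width=13, slack=2)
Line 5: ['young', 'this', 'are'] (min_width=14, slack=1)
Line 6: ['bedroom', 'so'] (min_width=10, slack=5)
Total lines: 6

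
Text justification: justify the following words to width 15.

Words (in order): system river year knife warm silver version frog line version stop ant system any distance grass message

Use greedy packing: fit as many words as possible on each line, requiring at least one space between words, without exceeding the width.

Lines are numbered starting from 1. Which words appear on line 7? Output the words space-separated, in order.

Line 1: ['system', 'river'] (min_width=12, slack=3)
Line 2: ['year', 'knife', 'warm'] (min_width=15, slack=0)
Line 3: ['silver', 'version'] (min_width=14, slack=1)
Line 4: ['frog', 'line'] (min_width=9, slack=6)
Line 5: ['version', 'stop'] (min_width=12, slack=3)
Line 6: ['ant', 'system', 'any'] (min_width=14, slack=1)
Line 7: ['distance', 'grass'] (min_width=14, slack=1)
Line 8: ['message'] (min_width=7, slack=8)

Answer: distance grass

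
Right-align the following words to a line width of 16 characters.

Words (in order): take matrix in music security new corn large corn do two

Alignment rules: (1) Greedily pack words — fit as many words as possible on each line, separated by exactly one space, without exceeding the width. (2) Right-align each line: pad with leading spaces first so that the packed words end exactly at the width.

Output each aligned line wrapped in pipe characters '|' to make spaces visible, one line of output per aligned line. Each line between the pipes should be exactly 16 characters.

Answer: |  take matrix in|
|  music security|
|  new corn large|
|     corn do two|

Derivation:
Line 1: ['take', 'matrix', 'in'] (min_width=14, slack=2)
Line 2: ['music', 'security'] (min_width=14, slack=2)
Line 3: ['new', 'corn', 'large'] (min_width=14, slack=2)
Line 4: ['corn', 'do', 'two'] (min_width=11, slack=5)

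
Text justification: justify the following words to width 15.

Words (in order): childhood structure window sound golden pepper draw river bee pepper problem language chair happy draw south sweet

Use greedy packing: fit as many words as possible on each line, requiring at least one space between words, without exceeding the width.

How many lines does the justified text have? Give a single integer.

Answer: 9

Derivation:
Line 1: ['childhood'] (min_width=9, slack=6)
Line 2: ['structure'] (min_width=9, slack=6)
Line 3: ['window', 'sound'] (min_width=12, slack=3)
Line 4: ['golden', 'pepper'] (min_width=13, slack=2)
Line 5: ['draw', 'river', 'bee'] (min_width=14, slack=1)
Line 6: ['pepper', 'problem'] (min_width=14, slack=1)
Line 7: ['language', 'chair'] (min_width=14, slack=1)
Line 8: ['happy', 'draw'] (min_width=10, slack=5)
Line 9: ['south', 'sweet'] (min_width=11, slack=4)
Total lines: 9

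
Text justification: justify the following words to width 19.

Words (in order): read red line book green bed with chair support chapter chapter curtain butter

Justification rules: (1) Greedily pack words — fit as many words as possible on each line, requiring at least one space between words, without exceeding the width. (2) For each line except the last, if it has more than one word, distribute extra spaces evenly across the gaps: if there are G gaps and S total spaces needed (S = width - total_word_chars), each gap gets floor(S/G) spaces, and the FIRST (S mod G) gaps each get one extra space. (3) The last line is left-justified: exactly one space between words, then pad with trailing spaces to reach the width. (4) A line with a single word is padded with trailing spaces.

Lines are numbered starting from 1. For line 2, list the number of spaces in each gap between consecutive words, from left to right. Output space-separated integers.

Answer: 4 3

Derivation:
Line 1: ['read', 'red', 'line', 'book'] (min_width=18, slack=1)
Line 2: ['green', 'bed', 'with'] (min_width=14, slack=5)
Line 3: ['chair', 'support'] (min_width=13, slack=6)
Line 4: ['chapter', 'chapter'] (min_width=15, slack=4)
Line 5: ['curtain', 'butter'] (min_width=14, slack=5)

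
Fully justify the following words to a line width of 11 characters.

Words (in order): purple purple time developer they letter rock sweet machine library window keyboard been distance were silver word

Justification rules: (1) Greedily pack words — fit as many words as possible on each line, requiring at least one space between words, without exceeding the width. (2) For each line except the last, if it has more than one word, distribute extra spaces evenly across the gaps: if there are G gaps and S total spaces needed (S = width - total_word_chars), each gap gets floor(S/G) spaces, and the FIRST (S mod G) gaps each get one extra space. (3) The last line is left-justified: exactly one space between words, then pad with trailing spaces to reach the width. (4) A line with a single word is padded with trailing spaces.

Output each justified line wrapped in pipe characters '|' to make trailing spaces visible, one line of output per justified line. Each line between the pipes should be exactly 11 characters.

Answer: |purple     |
|purple time|
|developer  |
|they letter|
|rock  sweet|
|machine    |
|library    |
|window     |
|keyboard   |
|been       |
|distance   |
|were silver|
|word       |

Derivation:
Line 1: ['purple'] (min_width=6, slack=5)
Line 2: ['purple', 'time'] (min_width=11, slack=0)
Line 3: ['developer'] (min_width=9, slack=2)
Line 4: ['they', 'letter'] (min_width=11, slack=0)
Line 5: ['rock', 'sweet'] (min_width=10, slack=1)
Line 6: ['machine'] (min_width=7, slack=4)
Line 7: ['library'] (min_width=7, slack=4)
Line 8: ['window'] (min_width=6, slack=5)
Line 9: ['keyboard'] (min_width=8, slack=3)
Line 10: ['been'] (min_width=4, slack=7)
Line 11: ['distance'] (min_width=8, slack=3)
Line 12: ['were', 'silver'] (min_width=11, slack=0)
Line 13: ['word'] (min_width=4, slack=7)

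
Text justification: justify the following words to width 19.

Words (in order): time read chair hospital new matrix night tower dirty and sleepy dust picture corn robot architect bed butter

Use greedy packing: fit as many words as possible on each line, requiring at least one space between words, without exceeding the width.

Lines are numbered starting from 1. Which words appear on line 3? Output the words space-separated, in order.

Line 1: ['time', 'read', 'chair'] (min_width=15, slack=4)
Line 2: ['hospital', 'new', 'matrix'] (min_width=19, slack=0)
Line 3: ['night', 'tower', 'dirty'] (min_width=17, slack=2)
Line 4: ['and', 'sleepy', 'dust'] (min_width=15, slack=4)
Line 5: ['picture', 'corn', 'robot'] (min_width=18, slack=1)
Line 6: ['architect', 'bed'] (min_width=13, slack=6)
Line 7: ['butter'] (min_width=6, slack=13)

Answer: night tower dirty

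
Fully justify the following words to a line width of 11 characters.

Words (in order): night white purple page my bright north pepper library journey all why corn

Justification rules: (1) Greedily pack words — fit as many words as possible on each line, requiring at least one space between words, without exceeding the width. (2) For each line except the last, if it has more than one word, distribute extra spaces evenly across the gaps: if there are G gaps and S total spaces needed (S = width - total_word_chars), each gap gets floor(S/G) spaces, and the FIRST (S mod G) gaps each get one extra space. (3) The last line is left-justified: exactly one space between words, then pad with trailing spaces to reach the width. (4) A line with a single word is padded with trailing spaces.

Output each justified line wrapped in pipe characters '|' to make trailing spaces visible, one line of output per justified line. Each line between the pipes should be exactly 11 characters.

Answer: |night white|
|purple page|
|my   bright|
|north      |
|pepper     |
|library    |
|journey all|
|why corn   |

Derivation:
Line 1: ['night', 'white'] (min_width=11, slack=0)
Line 2: ['purple', 'page'] (min_width=11, slack=0)
Line 3: ['my', 'bright'] (min_width=9, slack=2)
Line 4: ['north'] (min_width=5, slack=6)
Line 5: ['pepper'] (min_width=6, slack=5)
Line 6: ['library'] (min_width=7, slack=4)
Line 7: ['journey', 'all'] (min_width=11, slack=0)
Line 8: ['why', 'corn'] (min_width=8, slack=3)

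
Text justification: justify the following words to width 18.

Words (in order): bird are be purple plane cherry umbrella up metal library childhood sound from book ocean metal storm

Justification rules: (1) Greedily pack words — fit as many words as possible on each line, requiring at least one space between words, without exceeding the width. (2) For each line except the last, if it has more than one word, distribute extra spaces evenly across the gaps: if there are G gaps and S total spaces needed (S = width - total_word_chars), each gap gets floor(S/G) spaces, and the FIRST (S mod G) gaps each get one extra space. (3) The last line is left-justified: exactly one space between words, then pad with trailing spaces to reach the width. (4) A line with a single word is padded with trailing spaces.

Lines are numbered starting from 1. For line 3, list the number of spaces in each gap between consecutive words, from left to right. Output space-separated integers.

Answer: 2 1

Derivation:
Line 1: ['bird', 'are', 'be', 'purple'] (min_width=18, slack=0)
Line 2: ['plane', 'cherry'] (min_width=12, slack=6)
Line 3: ['umbrella', 'up', 'metal'] (min_width=17, slack=1)
Line 4: ['library', 'childhood'] (min_width=17, slack=1)
Line 5: ['sound', 'from', 'book'] (min_width=15, slack=3)
Line 6: ['ocean', 'metal', 'storm'] (min_width=17, slack=1)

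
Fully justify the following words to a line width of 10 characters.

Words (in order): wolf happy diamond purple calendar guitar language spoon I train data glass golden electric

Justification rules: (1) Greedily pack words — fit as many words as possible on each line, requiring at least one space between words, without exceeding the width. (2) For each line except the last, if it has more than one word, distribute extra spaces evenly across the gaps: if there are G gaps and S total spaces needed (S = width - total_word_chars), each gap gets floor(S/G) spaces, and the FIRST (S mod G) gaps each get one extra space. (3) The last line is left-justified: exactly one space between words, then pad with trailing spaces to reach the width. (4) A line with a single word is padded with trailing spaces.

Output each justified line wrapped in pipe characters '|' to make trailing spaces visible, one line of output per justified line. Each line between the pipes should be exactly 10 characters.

Line 1: ['wolf', 'happy'] (min_width=10, slack=0)
Line 2: ['diamond'] (min_width=7, slack=3)
Line 3: ['purple'] (min_width=6, slack=4)
Line 4: ['calendar'] (min_width=8, slack=2)
Line 5: ['guitar'] (min_width=6, slack=4)
Line 6: ['language'] (min_width=8, slack=2)
Line 7: ['spoon', 'I'] (min_width=7, slack=3)
Line 8: ['train', 'data'] (min_width=10, slack=0)
Line 9: ['glass'] (min_width=5, slack=5)
Line 10: ['golden'] (min_width=6, slack=4)
Line 11: ['electric'] (min_width=8, slack=2)

Answer: |wolf happy|
|diamond   |
|purple    |
|calendar  |
|guitar    |
|language  |
|spoon    I|
|train data|
|glass     |
|golden    |
|electric  |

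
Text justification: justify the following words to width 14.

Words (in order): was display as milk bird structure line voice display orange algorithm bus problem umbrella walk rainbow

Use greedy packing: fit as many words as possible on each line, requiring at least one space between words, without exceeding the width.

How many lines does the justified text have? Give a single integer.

Line 1: ['was', 'display', 'as'] (min_width=14, slack=0)
Line 2: ['milk', 'bird'] (min_width=9, slack=5)
Line 3: ['structure', 'line'] (min_width=14, slack=0)
Line 4: ['voice', 'display'] (min_width=13, slack=1)
Line 5: ['orange'] (min_width=6, slack=8)
Line 6: ['algorithm', 'bus'] (min_width=13, slack=1)
Line 7: ['problem'] (min_width=7, slack=7)
Line 8: ['umbrella', 'walk'] (min_width=13, slack=1)
Line 9: ['rainbow'] (min_width=7, slack=7)
Total lines: 9

Answer: 9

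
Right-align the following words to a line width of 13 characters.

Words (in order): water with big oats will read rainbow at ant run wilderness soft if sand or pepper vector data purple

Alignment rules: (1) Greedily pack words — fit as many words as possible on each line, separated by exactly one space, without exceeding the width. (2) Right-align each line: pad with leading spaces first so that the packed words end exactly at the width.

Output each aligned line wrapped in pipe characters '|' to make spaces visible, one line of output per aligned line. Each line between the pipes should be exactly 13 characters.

Line 1: ['water', 'with'] (min_width=10, slack=3)
Line 2: ['big', 'oats', 'will'] (min_width=13, slack=0)
Line 3: ['read', 'rainbow'] (min_width=12, slack=1)
Line 4: ['at', 'ant', 'run'] (min_width=10, slack=3)
Line 5: ['wilderness'] (min_width=10, slack=3)
Line 6: ['soft', 'if', 'sand'] (min_width=12, slack=1)
Line 7: ['or', 'pepper'] (min_width=9, slack=4)
Line 8: ['vector', 'data'] (min_width=11, slack=2)
Line 9: ['purple'] (min_width=6, slack=7)

Answer: |   water with|
|big oats will|
| read rainbow|
|   at ant run|
|   wilderness|
| soft if sand|
|    or pepper|
|  vector data|
|       purple|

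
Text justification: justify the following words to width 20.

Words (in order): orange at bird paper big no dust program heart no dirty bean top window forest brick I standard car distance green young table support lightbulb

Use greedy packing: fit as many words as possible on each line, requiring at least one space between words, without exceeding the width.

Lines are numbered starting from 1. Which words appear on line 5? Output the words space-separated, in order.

Line 1: ['orange', 'at', 'bird', 'paper'] (min_width=20, slack=0)
Line 2: ['big', 'no', 'dust', 'program'] (min_width=19, slack=1)
Line 3: ['heart', 'no', 'dirty', 'bean'] (min_width=19, slack=1)
Line 4: ['top', 'window', 'forest'] (min_width=17, slack=3)
Line 5: ['brick', 'I', 'standard', 'car'] (min_width=20, slack=0)
Line 6: ['distance', 'green', 'young'] (min_width=20, slack=0)
Line 7: ['table', 'support'] (min_width=13, slack=7)
Line 8: ['lightbulb'] (min_width=9, slack=11)

Answer: brick I standard car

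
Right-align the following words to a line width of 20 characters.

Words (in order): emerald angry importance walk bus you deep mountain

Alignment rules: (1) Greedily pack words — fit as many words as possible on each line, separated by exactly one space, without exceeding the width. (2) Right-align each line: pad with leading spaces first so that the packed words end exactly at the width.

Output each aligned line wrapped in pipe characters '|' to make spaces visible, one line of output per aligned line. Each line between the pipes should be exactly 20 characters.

Answer: |       emerald angry|
| importance walk bus|
|   you deep mountain|

Derivation:
Line 1: ['emerald', 'angry'] (min_width=13, slack=7)
Line 2: ['importance', 'walk', 'bus'] (min_width=19, slack=1)
Line 3: ['you', 'deep', 'mountain'] (min_width=17, slack=3)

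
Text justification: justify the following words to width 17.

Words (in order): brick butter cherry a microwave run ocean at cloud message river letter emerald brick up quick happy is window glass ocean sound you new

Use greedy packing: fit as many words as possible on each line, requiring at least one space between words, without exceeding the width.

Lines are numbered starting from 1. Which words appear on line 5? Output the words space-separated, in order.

Line 1: ['brick', 'butter'] (min_width=12, slack=5)
Line 2: ['cherry', 'a'] (min_width=8, slack=9)
Line 3: ['microwave', 'run'] (min_width=13, slack=4)
Line 4: ['ocean', 'at', 'cloud'] (min_width=14, slack=3)
Line 5: ['message', 'river'] (min_width=13, slack=4)
Line 6: ['letter', 'emerald'] (min_width=14, slack=3)
Line 7: ['brick', 'up', 'quick'] (min_width=14, slack=3)
Line 8: ['happy', 'is', 'window'] (min_width=15, slack=2)
Line 9: ['glass', 'ocean', 'sound'] (min_width=17, slack=0)
Line 10: ['you', 'new'] (min_width=7, slack=10)

Answer: message river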